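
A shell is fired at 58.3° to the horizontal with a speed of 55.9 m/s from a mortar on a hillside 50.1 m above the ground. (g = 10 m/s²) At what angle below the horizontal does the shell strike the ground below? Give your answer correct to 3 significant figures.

v_x = 55.9 cos 58.3° = 29.37 m/s.
At impact |v_y| = √(v_y0² + 2 g h) = √(47.56² + 2×10×50.1) = 57.13 m/s.
Angle below horizontal = arctan(|v_y| / v_x) = arctan(57.13 / 29.37) = 62.8°.

62.8°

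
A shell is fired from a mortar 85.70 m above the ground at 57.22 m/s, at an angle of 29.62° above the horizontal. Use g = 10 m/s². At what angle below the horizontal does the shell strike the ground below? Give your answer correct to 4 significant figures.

v_x = 57.22 cos 29.62° = 49.743 m/s.
At impact |v_y| = √(v_y0² + 2 g h) = √(28.281² + 2×10×85.70) = 50.138 m/s.
Angle below horizontal = arctan(|v_y| / v_x) = arctan(50.138 / 49.743) = 45.23°.

45.23°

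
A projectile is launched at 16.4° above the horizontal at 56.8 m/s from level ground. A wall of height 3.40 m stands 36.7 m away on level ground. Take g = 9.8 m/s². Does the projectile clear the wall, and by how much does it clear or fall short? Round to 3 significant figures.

v_x = 56.8 cos 16.4° = 54.49 m/s; v_y0 = 56.8 sin 16.4° = 16.04 m/s.
Time to reach the wall: t = 36.7 / 54.49 = 0.6735 s.
Height at that point: y = 16.04×0.6735 − 4.900×0.6735² = 8.580 m.
That is 8.580 − 3.40 = 5.18 m above the top of the wall, so the projectile clears it.

Yes — it clears the wall by 5.18 m.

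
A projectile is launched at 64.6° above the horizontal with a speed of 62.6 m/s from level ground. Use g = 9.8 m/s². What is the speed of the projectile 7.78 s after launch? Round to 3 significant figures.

v_x = 62.6 cos 64.6° = 26.85 m/s (constant).
v_y(t) = 62.6 sin 64.6° − g t = 56.55 − 9.8 × 7.78 = -19.69 m/s.
Speed = √(v_x² + v_y²) = √(720.9 + 387.7) = 33.3 m/s.

33.3 m/s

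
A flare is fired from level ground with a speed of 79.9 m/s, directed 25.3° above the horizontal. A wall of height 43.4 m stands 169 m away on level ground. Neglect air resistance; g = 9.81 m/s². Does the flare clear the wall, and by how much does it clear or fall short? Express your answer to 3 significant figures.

v_x = 79.9 cos 25.3° = 72.24 m/s; v_y0 = 79.9 sin 25.3° = 34.15 m/s.
Time to reach the wall: t = 169 / 72.24 = 2.339 s.
Height at that point: y = 34.15×2.339 − 4.905×2.339² = 53.04 m.
That is 53.04 − 43.4 = 9.64 m above the top of the wall, so the flare clears it.

Yes — it clears the wall by 9.64 m.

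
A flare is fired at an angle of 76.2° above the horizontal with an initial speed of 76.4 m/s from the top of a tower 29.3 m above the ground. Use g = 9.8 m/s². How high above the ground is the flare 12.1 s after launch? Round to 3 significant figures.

210 m

v_y0 = 76.4 sin 76.2° = 74.19 m/s.
y(t) = 29.3 + v_y0 t − ½ g t² = 29.3 + 74.19×12.1 − ½×9.8×12.1² = 210 m.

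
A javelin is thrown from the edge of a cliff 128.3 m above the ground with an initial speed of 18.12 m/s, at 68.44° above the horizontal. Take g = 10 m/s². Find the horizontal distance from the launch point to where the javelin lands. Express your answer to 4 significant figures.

Components: v_x = 18.12 cos 68.44° = 6.6587 m/s, v_y = 18.12 sin 68.44° = 16.852 m/s.
Vertical: 0 = 128.3 + 16.852 t − ½(10) t² ⇒ 5.000 t² − 16.852 t − 128.3 = 0.
t = [16.852 + √(283.99 + 2566.0)] / 10.00 = 7.0237 s.
Horizontal: R = v_x · t = 6.6587 × 7.0237 = 46.77 m.

46.77 m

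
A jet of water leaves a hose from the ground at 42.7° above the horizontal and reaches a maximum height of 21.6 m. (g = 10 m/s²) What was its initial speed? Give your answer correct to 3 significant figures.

At maximum height v_y = 0, so (v₀ sin θ)² = 2 g H.
v₀ sin 42.7° = √(2 × 10 × 21.6) = 20.78 m/s.
v₀ = 20.78 / sin 42.7° = 20.78 / 0.6782 = 30.6 m/s.

30.6 m/s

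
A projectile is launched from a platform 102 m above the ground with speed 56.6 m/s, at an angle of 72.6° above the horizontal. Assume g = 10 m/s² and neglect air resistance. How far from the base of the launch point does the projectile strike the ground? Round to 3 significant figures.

Components: v_x = 56.6 cos 72.6° = 16.93 m/s, v_y = 56.6 sin 72.6° = 54.01 m/s.
Vertical: 0 = 102 + 54.01 t − ½(10) t² ⇒ 5.000 t² − 54.01 t − 102 = 0.
t = [54.01 + √(2917 + 2040)] / 10.00 = 12.44 s.
Horizontal: R = v_x · t = 16.93 × 12.44 = 211 m.

211 m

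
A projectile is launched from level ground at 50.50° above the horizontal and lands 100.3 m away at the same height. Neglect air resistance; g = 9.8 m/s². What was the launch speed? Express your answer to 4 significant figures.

31.64 m/s

On level ground, R = v₀² sin(2θ) / g, so v₀ = √(R g / sin 2θ).
sin(2 × 50.50°) = 0.9816.
v₀ = √(100.3 × 9.8 / 0.9816) = √1001.4 = 31.64 m/s.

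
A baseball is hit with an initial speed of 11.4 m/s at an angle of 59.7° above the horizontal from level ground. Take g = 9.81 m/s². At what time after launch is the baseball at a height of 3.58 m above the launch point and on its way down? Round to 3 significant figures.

1.53 s

v_y0 = 11.4 sin 59.7° = 9.843 m/s.
Set y = v_y0 t − ½ g t² = 3.58: 4.905 t² − 9.843 t + 3.58 = 0.
t = [9.843 ± √(96.88 − 70.24)] / 9.81 = (9.843 ± 5.161) / 9.81, giving t = 0.477 s or t = 1.53 s.
On the way down corresponds to the larger root: t = 1.53 s.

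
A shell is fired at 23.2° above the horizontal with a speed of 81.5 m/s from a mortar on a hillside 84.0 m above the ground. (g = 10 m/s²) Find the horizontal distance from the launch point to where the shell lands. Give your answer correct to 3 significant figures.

631 m

Components: v_x = 81.5 cos 23.2° = 74.91 m/s, v_y = 81.5 sin 23.2° = 32.11 m/s.
Vertical: 0 = 84.0 + 32.11 t − ½(10) t² ⇒ 5.000 t² − 32.11 t − 84.0 = 0.
t = [32.11 + √(1031 + 1680)] / 10.00 = 8.418 s.
Horizontal: R = v_x · t = 74.91 × 8.418 = 631 m.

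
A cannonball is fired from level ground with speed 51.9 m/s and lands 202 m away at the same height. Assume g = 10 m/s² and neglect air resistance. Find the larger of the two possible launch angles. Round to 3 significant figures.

65.7°

Level-ground range: R = v₀² sin(2θ)/g ⇒ sin 2θ = R g / v₀² = 202×10/51.9² = 0.7499.
2θ = arcsin(0.7499) = 48.58° or 180° − 48.58° = 131.42°.
So θ = 24.3° or θ = 65.7°.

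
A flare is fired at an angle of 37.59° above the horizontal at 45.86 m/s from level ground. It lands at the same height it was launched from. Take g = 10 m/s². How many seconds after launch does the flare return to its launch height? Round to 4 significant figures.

5.595 s

Vertical component: v_y = 45.86 sin 37.59° = 27.975 m/s.
For a projectile landing at launch height, time of flight is t = 2 v_y / g = 2 × 27.975 / 10 = 5.595 s.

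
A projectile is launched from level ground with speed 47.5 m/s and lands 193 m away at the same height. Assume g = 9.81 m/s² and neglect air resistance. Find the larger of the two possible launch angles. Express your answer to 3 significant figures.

Level-ground range: R = v₀² sin(2θ)/g ⇒ sin 2θ = R g / v₀² = 193×9.81/47.5² = 0.8391.
2θ = arcsin(0.8391) = 57.05° or 180° − 57.05° = 122.95°.
So θ = 28.5° or θ = 61.5°.

61.5°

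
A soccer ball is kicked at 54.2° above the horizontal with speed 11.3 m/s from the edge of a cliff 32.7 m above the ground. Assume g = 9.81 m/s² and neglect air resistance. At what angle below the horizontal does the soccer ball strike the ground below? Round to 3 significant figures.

76.2°

v_x = 11.3 cos 54.2° = 6.610 m/s.
At impact |v_y| = √(v_y0² + 2 g h) = √(9.165² + 2×9.81×32.7) = 26.94 m/s.
Angle below horizontal = arctan(|v_y| / v_x) = arctan(26.94 / 6.610) = 76.2°.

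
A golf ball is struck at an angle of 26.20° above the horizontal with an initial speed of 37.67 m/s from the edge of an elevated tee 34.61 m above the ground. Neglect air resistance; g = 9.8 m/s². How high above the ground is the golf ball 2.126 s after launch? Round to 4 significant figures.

v_y0 = 37.67 sin 26.20° = 16.632 m/s.
y(t) = 34.61 + v_y0 t − ½ g t² = 34.61 + 16.632×2.126 − ½×9.8×2.126² = 47.82 m.

47.82 m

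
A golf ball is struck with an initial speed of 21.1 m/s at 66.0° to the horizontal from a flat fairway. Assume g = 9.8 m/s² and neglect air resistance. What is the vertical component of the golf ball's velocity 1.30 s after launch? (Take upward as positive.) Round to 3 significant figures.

Initial vertical component: v_y0 = 21.1 sin 66.0° = 19.28 m/s.
v_y(t) = v_y0 − g t = 19.28 − 9.8 × 1.30 = 6.54 m/s.

6.54 m/s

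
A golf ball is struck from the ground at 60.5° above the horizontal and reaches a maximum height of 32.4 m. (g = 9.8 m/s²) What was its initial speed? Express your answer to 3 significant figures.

29.0 m/s

At maximum height v_y = 0, so (v₀ sin θ)² = 2 g H.
v₀ sin 60.5° = √(2 × 9.8 × 32.4) = 25.20 m/s.
v₀ = 25.20 / sin 60.5° = 25.20 / 0.8704 = 29.0 m/s.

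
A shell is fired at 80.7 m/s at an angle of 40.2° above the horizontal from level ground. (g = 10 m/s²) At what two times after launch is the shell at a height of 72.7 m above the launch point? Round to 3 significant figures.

v_y0 = 80.7 sin 40.2° = 52.09 m/s.
Set y = v_y0 t − ½ g t² = 72.7: 5.000 t² − 52.09 t + 72.7 = 0.
t = [52.09 ± √(2713 − 1454)] / 10 = (52.09 ± 35.48) / 10, giving t = 1.66 s or t = 8.76 s.
So the shell is at 72.7 m at t = 1.66 s (rising) and t = 8.76 s (falling).

1.66 s and 8.76 s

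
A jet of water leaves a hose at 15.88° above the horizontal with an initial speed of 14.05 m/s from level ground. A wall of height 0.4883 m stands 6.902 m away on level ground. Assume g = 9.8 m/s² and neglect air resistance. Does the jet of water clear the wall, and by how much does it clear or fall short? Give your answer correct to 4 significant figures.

Yes — it clears the wall by 0.1970 m.

v_x = 14.05 cos 15.88° = 13.514 m/s; v_y0 = 14.05 sin 15.88° = 3.8444 m/s.
Time to reach the wall: t = 6.902 / 13.514 = 0.51073 s.
Height at that point: y = 3.8444×0.51073 − 4.900×0.51073² = 0.68531 m.
That is 0.68531 − 0.4883 = 0.1970 m above the top of the wall, so the jet of water clears it.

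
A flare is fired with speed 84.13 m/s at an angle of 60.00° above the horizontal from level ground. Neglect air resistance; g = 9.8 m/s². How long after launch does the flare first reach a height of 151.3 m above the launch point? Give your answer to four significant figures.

v_y0 = 84.13 sin 60.00° = 72.859 m/s.
Set y = v_y0 t − ½ g t² = 151.3: 4.900 t² − 72.859 t + 151.3 = 0.
t = [72.859 ± √(5308.4 − 2965.5)] / 9.8 = (72.859 ± 48.404) / 9.8, giving t = 2.495 s or t = 12.37 s.
The flare is on the way up at the first time, so t = 2.495 s.

2.495 s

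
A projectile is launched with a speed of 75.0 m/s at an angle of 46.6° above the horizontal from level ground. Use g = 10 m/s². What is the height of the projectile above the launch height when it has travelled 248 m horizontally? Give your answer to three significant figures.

v_x = 75.0 cos 46.6° = 51.53 m/s, v_y0 = 75.0 sin 46.6° = 54.49 m/s.
Time to reach x = 248 m: t = x / v_x = 248 / 51.53 = 4.813 s.
y = v_y0 t − ½ g t² = 54.49×4.813 − 5.000×4.813² = 146 m.

146 m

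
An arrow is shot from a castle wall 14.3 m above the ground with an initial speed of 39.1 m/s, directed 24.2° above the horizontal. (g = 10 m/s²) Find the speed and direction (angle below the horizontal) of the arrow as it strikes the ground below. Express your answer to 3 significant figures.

v_x = 39.1 cos 24.2° = 35.66 m/s (constant).
|v_y| at impact = √((16.03)² + 2×10×14.3) = 23.30 m/s.
Speed = √(35.66² + 23.30²) = 42.6 m/s; angle = arctan(23.30/35.66) = 33.2° below horizontal.

42.6 m/s at 33.2° below the horizontal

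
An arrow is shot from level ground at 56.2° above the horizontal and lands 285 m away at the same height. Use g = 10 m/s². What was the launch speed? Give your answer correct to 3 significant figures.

On level ground, R = v₀² sin(2θ) / g, so v₀ = √(R g / sin 2θ).
sin(2 × 56.2°) = 0.9245.
v₀ = √(285 × 10 / 0.9245) = √3083 = 55.5 m/s.

55.5 m/s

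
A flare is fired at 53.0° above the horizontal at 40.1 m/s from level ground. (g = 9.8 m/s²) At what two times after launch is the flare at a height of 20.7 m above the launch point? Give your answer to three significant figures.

v_y0 = 40.1 sin 53.0° = 32.03 m/s.
Set y = v_y0 t − ½ g t² = 20.7: 4.900 t² − 32.03 t + 20.7 = 0.
t = [32.03 ± √(1026 − 405.7)] / 9.8 = (32.03 ± 24.91) / 9.8, giving t = 0.727 s or t = 5.81 s.
So the flare is at 20.7 m at t = 0.727 s (rising) and t = 5.81 s (falling).

0.727 s and 5.81 s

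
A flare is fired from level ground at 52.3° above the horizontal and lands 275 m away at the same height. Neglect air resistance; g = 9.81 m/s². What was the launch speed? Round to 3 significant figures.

On level ground, R = v₀² sin(2θ) / g, so v₀ = √(R g / sin 2θ).
sin(2 × 52.3°) = 0.9677.
v₀ = √(275 × 9.81 / 0.9677) = √2788 = 52.8 m/s.

52.8 m/s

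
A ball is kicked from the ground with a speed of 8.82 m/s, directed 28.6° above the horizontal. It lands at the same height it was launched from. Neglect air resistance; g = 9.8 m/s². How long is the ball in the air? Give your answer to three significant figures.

Vertical component: v_y = 8.82 sin 28.6° = 4.222 m/s.
For a projectile landing at launch height, time of flight is t = 2 v_y / g = 2 × 4.222 / 9.8 = 0.862 s.

0.862 s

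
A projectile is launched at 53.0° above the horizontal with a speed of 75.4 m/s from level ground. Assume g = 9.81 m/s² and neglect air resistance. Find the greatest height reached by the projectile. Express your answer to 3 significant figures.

Vertical component of launch velocity: v_y = 75.4 sin 53.0° = 60.22 m/s.
At the highest point the vertical velocity is zero, so v_y² = 2 g h_max.
h_max = (60.22)² / (2 × 9.81) = 3626 / 19.62 = 185 m.

185 m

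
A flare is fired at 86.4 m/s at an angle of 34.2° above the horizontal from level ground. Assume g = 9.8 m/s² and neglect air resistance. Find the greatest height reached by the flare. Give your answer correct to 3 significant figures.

Vertical component of launch velocity: v_y = 86.4 sin 34.2° = 48.56 m/s.
At the highest point the vertical velocity is zero, so v_y² = 2 g h_max.
h_max = (48.56)² / (2 × 9.8) = 2358 / 19.60 = 120 m.

120 m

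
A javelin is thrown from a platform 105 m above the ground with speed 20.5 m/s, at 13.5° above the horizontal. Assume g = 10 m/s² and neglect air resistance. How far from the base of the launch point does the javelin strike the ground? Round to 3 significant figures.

101 m

Components: v_x = 20.5 cos 13.5° = 19.93 m/s, v_y = 20.5 sin 13.5° = 4.786 m/s.
Vertical: 0 = 105 + 4.786 t − ½(10) t² ⇒ 5.000 t² − 4.786 t − 105 = 0.
t = [4.786 + √(22.91 + 2100)] / 10.00 = 5.086 s.
Horizontal: R = v_x · t = 19.93 × 5.086 = 101 m.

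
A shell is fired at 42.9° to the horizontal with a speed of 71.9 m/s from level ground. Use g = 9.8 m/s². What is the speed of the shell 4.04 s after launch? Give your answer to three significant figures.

v_x = 71.9 cos 42.9° = 52.67 m/s (constant).
v_y(t) = 71.9 sin 42.9° − g t = 48.94 − 9.8 × 4.04 = 9.348 m/s.
Speed = √(v_x² + v_y²) = √(2774 + 87.39) = 53.5 m/s.

53.5 m/s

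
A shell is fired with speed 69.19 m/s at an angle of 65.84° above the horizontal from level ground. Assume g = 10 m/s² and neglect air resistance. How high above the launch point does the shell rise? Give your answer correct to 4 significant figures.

199.3 m

Vertical component of launch velocity: v_y = 69.19 sin 65.84° = 63.129 m/s.
At the highest point the vertical velocity is zero, so v_y² = 2 g h_max.
h_max = (63.129)² / (2 × 10) = 3985.3 / 20.00 = 199.3 m.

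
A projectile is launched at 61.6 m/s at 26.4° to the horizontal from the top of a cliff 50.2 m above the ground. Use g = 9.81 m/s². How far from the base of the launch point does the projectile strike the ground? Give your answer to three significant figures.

Components: v_x = 61.6 cos 26.4° = 55.18 m/s, v_y = 61.6 sin 26.4° = 27.39 m/s.
Vertical: 0 = 50.2 + 27.39 t − ½(9.81) t² ⇒ 4.905 t² − 27.39 t − 50.2 = 0.
t = [27.39 + √(750.2 + 984.9)] / 9.810 = 7.038 s.
Horizontal: R = v_x · t = 55.18 × 7.038 = 388 m.

388 m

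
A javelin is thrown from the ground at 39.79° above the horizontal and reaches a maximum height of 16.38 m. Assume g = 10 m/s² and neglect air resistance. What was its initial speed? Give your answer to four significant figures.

28.28 m/s

At maximum height v_y = 0, so (v₀ sin θ)² = 2 g H.
v₀ sin 39.79° = √(2 × 10 × 16.38) = 18.100 m/s.
v₀ = 18.100 / sin 39.79° = 18.100 / 0.6400 = 28.28 m/s.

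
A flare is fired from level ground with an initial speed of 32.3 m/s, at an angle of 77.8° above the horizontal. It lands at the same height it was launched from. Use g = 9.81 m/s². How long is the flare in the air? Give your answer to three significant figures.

Vertical component: v_y = 32.3 sin 77.8° = 31.57 m/s.
For a projectile landing at launch height, time of flight is t = 2 v_y / g = 2 × 31.57 / 9.81 = 6.44 s.

6.44 s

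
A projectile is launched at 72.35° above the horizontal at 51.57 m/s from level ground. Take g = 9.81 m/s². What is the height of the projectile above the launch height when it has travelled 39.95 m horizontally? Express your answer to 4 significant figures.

v_x = 51.57 cos 72.35° = 15.636 m/s, v_y0 = 51.57 sin 72.35° = 49.142 m/s.
Time to reach x = 39.95 m: t = x / v_x = 39.95 / 15.636 = 2.5550 s.
y = v_y0 t − ½ g t² = 49.142×2.5550 − 4.905×2.5550² = 93.54 m.

93.54 m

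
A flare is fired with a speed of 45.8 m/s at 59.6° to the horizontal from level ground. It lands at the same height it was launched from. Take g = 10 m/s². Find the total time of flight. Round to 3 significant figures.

Vertical component: v_y = 45.8 sin 59.6° = 39.50 m/s.
For a projectile landing at launch height, time of flight is t = 2 v_y / g = 2 × 39.50 / 10 = 7.90 s.

7.90 s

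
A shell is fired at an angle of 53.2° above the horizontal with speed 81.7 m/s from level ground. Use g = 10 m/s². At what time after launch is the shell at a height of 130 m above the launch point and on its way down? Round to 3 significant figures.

v_y0 = 81.7 sin 53.2° = 65.42 m/s.
Set y = v_y0 t − ½ g t² = 130: 5.000 t² − 65.42 t + 130 = 0.
t = [65.42 ± √(4280 − 2600)] / 10 = (65.42 ± 40.99) / 10, giving t = 2.44 s or t = 10.6 s.
On the way down corresponds to the larger root: t = 10.6 s.

10.6 s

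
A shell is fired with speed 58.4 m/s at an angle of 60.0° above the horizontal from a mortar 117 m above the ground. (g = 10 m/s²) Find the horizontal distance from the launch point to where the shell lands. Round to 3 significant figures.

352 m

Components: v_x = 58.4 cos 60.0° = 29.20 m/s, v_y = 58.4 sin 60.0° = 50.58 m/s.
Vertical: 0 = 117 + 50.58 t − ½(10) t² ⇒ 5.000 t² − 50.58 t − 117 = 0.
t = [50.58 + √(2558 + 2340)] / 10.00 = 12.06 s.
Horizontal: R = v_x · t = 29.20 × 12.06 = 352 m.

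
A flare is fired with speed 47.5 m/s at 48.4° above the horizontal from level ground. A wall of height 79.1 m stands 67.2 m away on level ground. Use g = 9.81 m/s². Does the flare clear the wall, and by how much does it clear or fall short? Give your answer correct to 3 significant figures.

No — it falls 25.7 m short of clearing the wall.

v_x = 47.5 cos 48.4° = 31.54 m/s; v_y0 = 47.5 sin 48.4° = 35.52 m/s.
Time to reach the wall: t = 67.2 / 31.54 = 2.131 s.
Height at that point: y = 35.52×2.131 − 4.905×2.131² = 53.42 m.
That is 79.1 − 53.42 = 25.7 m below the top of the wall, so the flare does not clear it.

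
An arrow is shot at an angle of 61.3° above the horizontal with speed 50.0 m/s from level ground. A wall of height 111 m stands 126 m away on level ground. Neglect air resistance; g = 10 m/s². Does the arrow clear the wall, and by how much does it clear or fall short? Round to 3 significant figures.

No — it falls 18.5 m short of clearing the wall.

v_x = 50.0 cos 61.3° = 24.01 m/s; v_y0 = 50.0 sin 61.3° = 43.86 m/s.
Time to reach the wall: t = 126 / 24.01 = 5.248 s.
Height at that point: y = 43.86×5.248 − 5.000×5.248² = 92.47 m.
That is 111 − 92.47 = 18.5 m below the top of the wall, so the arrow does not clear it.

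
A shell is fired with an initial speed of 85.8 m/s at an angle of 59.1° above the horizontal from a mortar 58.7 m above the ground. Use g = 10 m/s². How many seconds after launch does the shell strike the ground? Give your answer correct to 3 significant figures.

Vertical component: v_y = 85.8 sin 59.1° = 73.62 m/s.
Taking up as positive with launch at y = 58.7 m, landing at y = 0: 0 = 58.7 + 73.62 t − ½(10) t².
Solving 5.000 t² − 73.62 t − 58.7 = 0 gives t = [73.62 + √(73.62² + 4·5.000·58.7)] / 10.00 = 15.5 s.

15.5 s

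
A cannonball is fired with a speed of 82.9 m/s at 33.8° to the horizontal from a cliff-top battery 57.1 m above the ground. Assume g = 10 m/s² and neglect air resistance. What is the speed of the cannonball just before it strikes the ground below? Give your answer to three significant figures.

89.5 m/s

v_x = 82.9 cos 33.8° = 68.89 m/s is unchanged throughout.
For the vertical component, v_y² = v_y0² + 2 g h = (46.12)² + 2×10×57.1 = 3269, so |v_y| = 57.18 m/s.
Impact speed = √(v_x² + v_y²) = √(4746 + 3269) = 89.5 m/s.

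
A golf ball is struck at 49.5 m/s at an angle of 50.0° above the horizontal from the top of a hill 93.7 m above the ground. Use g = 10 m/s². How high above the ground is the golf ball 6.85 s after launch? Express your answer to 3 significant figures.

v_y0 = 49.5 sin 50.0° = 37.92 m/s.
y(t) = 93.7 + v_y0 t − ½ g t² = 93.7 + 37.92×6.85 − ½×10×6.85² = 119 m.

119 m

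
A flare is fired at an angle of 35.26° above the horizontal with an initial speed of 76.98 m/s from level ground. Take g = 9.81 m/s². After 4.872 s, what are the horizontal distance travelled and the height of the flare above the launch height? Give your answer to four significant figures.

x = 306.2 m, y = 100.1 m

v_x = 76.98 cos 35.26° = 62.857 m/s; v_y0 = 76.98 sin 35.26° = 44.440 m/s.
x = v_x t = 62.857 × 4.872 = 306.2 m.
y = v_y0 t − ½ g t² = 44.440×4.872 − 4.905×4.872² = 100.1 m.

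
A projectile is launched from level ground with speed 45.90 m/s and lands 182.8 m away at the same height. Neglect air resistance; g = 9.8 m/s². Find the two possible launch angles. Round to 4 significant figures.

29.12° and 60.88°

Level-ground range: R = v₀² sin(2θ)/g ⇒ sin 2θ = R g / v₀² = 182.8×9.8/45.90² = 0.8503.
2θ = arcsin(0.8503) = 58.244° or 180° − 58.244° = 121.756°.
So θ = 29.12° or θ = 60.88°.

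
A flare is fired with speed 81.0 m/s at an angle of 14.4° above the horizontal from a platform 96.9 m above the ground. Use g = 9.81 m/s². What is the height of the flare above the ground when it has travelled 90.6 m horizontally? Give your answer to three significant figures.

114 m

v_x = 81.0 cos 14.4° = 78.46 m/s, v_y0 = 81.0 sin 14.4° = 20.14 m/s.
Time to reach x = 90.6 m: t = x / v_x = 90.6 / 78.46 = 1.155 s.
y = 96.9 + v_y0 t − ½ g t² = 96.9 + 20.14×1.155 − 4.905×1.155² = 114 m.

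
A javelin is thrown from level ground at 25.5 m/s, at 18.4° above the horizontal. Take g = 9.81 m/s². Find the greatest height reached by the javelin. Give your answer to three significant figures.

3.30 m

Vertical component of launch velocity: v_y = 25.5 sin 18.4° = 8.049 m/s.
At the highest point the vertical velocity is zero, so v_y² = 2 g h_max.
h_max = (8.049)² / (2 × 9.81) = 64.79 / 19.62 = 3.30 m.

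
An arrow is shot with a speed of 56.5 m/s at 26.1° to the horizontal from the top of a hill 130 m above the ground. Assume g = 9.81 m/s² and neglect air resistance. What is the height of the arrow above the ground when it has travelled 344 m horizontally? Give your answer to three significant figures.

v_x = 56.5 cos 26.1° = 50.74 m/s, v_y0 = 56.5 sin 26.1° = 24.86 m/s.
Time to reach x = 344 m: t = x / v_x = 344 / 50.74 = 6.780 s.
y = 130 + v_y0 t − ½ g t² = 130 + 24.86×6.780 − 4.905×6.780² = 73.1 m.

73.1 m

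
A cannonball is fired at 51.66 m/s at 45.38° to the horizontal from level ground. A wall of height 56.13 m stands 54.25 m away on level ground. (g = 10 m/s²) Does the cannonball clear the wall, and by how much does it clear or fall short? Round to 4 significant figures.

No — it falls 12.33 m short of clearing the wall.

v_x = 51.66 cos 45.38° = 36.286 m/s; v_y0 = 51.66 sin 45.38° = 36.771 m/s.
Time to reach the wall: t = 54.25 / 36.286 = 1.4951 s.
Height at that point: y = 36.771×1.4951 − 5.000×1.4951² = 43.800 m.
That is 56.13 − 43.800 = 12.33 m below the top of the wall, so the cannonball does not clear it.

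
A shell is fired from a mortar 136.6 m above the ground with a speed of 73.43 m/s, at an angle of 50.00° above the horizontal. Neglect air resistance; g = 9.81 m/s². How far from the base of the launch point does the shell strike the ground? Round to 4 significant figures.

Components: v_x = 73.43 cos 50.00° = 47.200 m/s, v_y = 73.43 sin 50.00° = 56.251 m/s.
Vertical: 0 = 136.6 + 56.251 t − ½(9.81) t² ⇒ 4.905 t² − 56.251 t − 136.6 = 0.
t = [56.251 + √(3164.2 + 2680.1)] / 9.810 = 13.527 s.
Horizontal: R = v_x · t = 47.200 × 13.527 = 638.5 m.

638.5 m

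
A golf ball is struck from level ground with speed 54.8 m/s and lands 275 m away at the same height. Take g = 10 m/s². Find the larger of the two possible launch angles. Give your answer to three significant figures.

56.8°

Level-ground range: R = v₀² sin(2θ)/g ⇒ sin 2θ = R g / v₀² = 275×10/54.8² = 0.9157.
2θ = arcsin(0.9157) = 66.31° or 180° − 66.31° = 113.69°.
So θ = 33.2° or θ = 56.8°.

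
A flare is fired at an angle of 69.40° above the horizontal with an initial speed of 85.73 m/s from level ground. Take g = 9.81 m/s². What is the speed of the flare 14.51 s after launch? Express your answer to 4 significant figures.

69.03 m/s

v_x = 85.73 cos 69.40° = 30.163 m/s (constant).
v_y(t) = 85.73 sin 69.40° − g t = 80.248 − 9.81 × 14.51 = -62.095 m/s.
Speed = √(v_x² + v_y²) = √(909.81 + 3855.8) = 69.03 m/s.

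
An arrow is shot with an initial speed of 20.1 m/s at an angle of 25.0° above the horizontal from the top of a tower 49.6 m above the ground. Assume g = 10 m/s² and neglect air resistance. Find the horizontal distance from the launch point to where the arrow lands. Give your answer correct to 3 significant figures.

74.9 m

Components: v_x = 20.1 cos 25.0° = 18.22 m/s, v_y = 20.1 sin 25.0° = 8.495 m/s.
Vertical: 0 = 49.6 + 8.495 t − ½(10) t² ⇒ 5.000 t² − 8.495 t − 49.6 = 0.
t = [8.495 + √(72.17 + 992.0)] / 10.00 = 4.112 s.
Horizontal: R = v_x · t = 18.22 × 4.112 = 74.9 m.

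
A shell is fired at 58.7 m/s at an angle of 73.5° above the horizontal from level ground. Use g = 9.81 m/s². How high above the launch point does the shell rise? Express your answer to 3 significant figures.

161 m

Vertical component of launch velocity: v_y = 58.7 sin 73.5° = 56.28 m/s.
At the highest point the vertical velocity is zero, so v_y² = 2 g h_max.
h_max = (56.28)² / (2 × 9.81) = 3167 / 19.62 = 161 m.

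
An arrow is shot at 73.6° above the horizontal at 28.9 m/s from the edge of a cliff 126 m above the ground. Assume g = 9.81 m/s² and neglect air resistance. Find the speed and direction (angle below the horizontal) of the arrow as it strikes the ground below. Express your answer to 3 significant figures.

57.5 m/s at 81.8° below the horizontal

v_x = 28.9 cos 73.6° = 8.160 m/s (constant).
|v_y| at impact = √((27.72)² + 2×9.81×126) = 56.93 m/s.
Speed = √(8.160² + 56.93²) = 57.5 m/s; angle = arctan(56.93/8.160) = 81.8° below horizontal.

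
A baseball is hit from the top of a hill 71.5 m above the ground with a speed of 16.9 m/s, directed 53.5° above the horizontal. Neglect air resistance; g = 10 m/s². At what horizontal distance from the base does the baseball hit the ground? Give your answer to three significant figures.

Components: v_x = 16.9 cos 53.5° = 10.05 m/s, v_y = 16.9 sin 53.5° = 13.59 m/s.
Vertical: 0 = 71.5 + 13.59 t − ½(10) t² ⇒ 5.000 t² − 13.59 t − 71.5 = 0.
t = [13.59 + √(184.7 + 1430)] / 10.00 = 5.377 s.
Horizontal: R = v_x · t = 10.05 × 5.377 = 54.0 m.

54.0 m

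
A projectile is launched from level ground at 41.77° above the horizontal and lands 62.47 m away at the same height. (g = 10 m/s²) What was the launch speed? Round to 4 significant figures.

25.07 m/s

On level ground, R = v₀² sin(2θ) / g, so v₀ = √(R g / sin 2θ).
sin(2 × 41.77°) = 0.9937.
v₀ = √(62.47 × 10 / 0.9937) = √628.66 = 25.07 m/s.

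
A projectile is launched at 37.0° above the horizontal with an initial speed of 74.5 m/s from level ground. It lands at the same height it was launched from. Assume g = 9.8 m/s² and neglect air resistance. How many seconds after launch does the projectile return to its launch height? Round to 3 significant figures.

Vertical component: v_y = 74.5 sin 37.0° = 44.84 m/s.
For a projectile landing at launch height, time of flight is t = 2 v_y / g = 2 × 44.84 / 9.8 = 9.15 s.

9.15 s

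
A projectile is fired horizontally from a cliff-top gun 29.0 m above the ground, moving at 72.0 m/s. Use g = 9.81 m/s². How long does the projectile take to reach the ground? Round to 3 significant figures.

The horizontal speed doesn't affect the fall. With v_y0 = 0, h = ½ g t².
t = √(2 × 29.0 / 9.81) = √5.912 = 2.43 s.

2.43 s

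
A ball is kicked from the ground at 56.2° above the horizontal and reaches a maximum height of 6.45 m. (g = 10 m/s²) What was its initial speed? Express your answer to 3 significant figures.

13.7 m/s

At maximum height v_y = 0, so (v₀ sin θ)² = 2 g H.
v₀ sin 56.2° = √(2 × 10 × 6.45) = 11.36 m/s.
v₀ = 11.36 / sin 56.2° = 11.36 / 0.8310 = 13.7 m/s.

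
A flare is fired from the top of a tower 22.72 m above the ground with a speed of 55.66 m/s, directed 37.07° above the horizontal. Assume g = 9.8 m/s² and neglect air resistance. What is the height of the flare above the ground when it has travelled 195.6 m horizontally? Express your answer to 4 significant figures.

75.44 m

v_x = 55.66 cos 37.07° = 44.411 m/s, v_y0 = 55.66 sin 37.07° = 33.551 m/s.
Time to reach x = 195.6 m: t = x / v_x = 195.6 / 44.411 = 4.4043 s.
y = 22.72 + v_y0 t − ½ g t² = 22.72 + 33.551×4.4043 − 4.900×4.4043² = 75.44 m.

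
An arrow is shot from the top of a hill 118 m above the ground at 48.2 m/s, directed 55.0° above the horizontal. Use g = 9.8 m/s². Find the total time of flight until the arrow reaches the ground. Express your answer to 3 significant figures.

10.4 s

Vertical component: v_y = 48.2 sin 55.0° = 39.48 m/s.
Taking up as positive with launch at y = 118 m, landing at y = 0: 0 = 118 + 39.48 t − ½(9.8) t².
Solving 4.900 t² − 39.48 t − 118 = 0 gives t = [39.48 + √(39.48² + 4·4.900·118)] / 9.800 = 10.4 s.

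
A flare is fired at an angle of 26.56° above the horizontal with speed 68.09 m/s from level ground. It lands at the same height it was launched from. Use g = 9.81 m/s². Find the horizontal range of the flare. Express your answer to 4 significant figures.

378.0 m

For level ground, R = v₀² sin(2θ) / g.
sin(2 × 26.56°) = sin 53.120° = 0.7999.
R = (68.09)² × 0.7999 / 9.81 = 378.0 m.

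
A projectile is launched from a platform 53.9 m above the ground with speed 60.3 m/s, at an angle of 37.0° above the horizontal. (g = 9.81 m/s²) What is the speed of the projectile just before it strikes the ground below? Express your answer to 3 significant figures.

68.5 m/s

v_x = 60.3 cos 37.0° = 48.16 m/s is unchanged throughout.
For the vertical component, v_y² = v_y0² + 2 g h = (36.29)² + 2×9.81×53.9 = 2374, so |v_y| = 48.72 m/s.
Impact speed = √(v_x² + v_y²) = √(2319 + 2374) = 68.5 m/s.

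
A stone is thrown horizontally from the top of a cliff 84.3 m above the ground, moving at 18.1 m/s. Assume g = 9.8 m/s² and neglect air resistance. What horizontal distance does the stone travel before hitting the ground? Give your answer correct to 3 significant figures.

Initial vertical velocity is zero, so the fall time comes from h = ½ g t²: t = √(2 × 84.3 / 9.8) = 4.148 s.
Horizontal motion is uniform at 18.1 m/s, so x = 18.1 × 4.148 = 75.1 m.

75.1 m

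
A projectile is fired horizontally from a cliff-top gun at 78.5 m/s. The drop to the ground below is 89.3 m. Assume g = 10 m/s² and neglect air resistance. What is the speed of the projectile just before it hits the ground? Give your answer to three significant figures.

Fall time: t = √(2 × 89.3 / 10) = 4.226 s.
At impact: v_x = 78.5 m/s (unchanged), v_y = g t = 10 × 4.226 = 42.26 m/s.
Speed = √(v_x² + v_y²) = √(6162 + 1786) = 89.2 m/s.

89.2 m/s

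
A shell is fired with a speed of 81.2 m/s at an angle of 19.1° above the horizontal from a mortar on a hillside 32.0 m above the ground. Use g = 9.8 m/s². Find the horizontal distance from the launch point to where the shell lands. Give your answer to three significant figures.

Components: v_x = 81.2 cos 19.1° = 76.73 m/s, v_y = 81.2 sin 19.1° = 26.57 m/s.
Vertical: 0 = 32.0 + 26.57 t − ½(9.8) t² ⇒ 4.900 t² − 26.57 t − 32.0 = 0.
t = [26.57 + √(706.0 + 627.2)] / 9.800 = 6.437 s.
Horizontal: R = v_x · t = 76.73 × 6.437 = 494 m.

494 m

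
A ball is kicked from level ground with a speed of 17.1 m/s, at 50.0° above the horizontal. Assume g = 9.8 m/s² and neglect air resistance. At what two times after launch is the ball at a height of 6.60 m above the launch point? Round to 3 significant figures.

0.674 s and 2.00 s

v_y0 = 17.1 sin 50.0° = 13.10 m/s.
Set y = v_y0 t − ½ g t² = 6.60: 4.900 t² − 13.10 t + 6.60 = 0.
t = [13.10 ± √(171.6 − 129.4)] / 9.8 = (13.10 ± 6.496) / 9.8, giving t = 0.674 s or t = 2.00 s.
So the ball is at 6.60 m at t = 0.674 s (rising) and t = 2.00 s (falling).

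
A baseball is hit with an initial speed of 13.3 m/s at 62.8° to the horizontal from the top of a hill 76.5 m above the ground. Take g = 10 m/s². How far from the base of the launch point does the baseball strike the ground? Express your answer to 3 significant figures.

32.0 m

Components: v_x = 13.3 cos 62.8° = 6.079 m/s, v_y = 13.3 sin 62.8° = 11.83 m/s.
Vertical: 0 = 76.5 + 11.83 t − ½(10) t² ⇒ 5.000 t² − 11.83 t − 76.5 = 0.
t = [11.83 + √(139.9 + 1530)] / 10.00 = 5.269 s.
Horizontal: R = v_x · t = 6.079 × 5.269 = 32.0 m.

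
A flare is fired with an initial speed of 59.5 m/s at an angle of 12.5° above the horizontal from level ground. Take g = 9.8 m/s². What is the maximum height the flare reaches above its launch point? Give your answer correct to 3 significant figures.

Vertical component of launch velocity: v_y = 59.5 sin 12.5° = 12.88 m/s.
At the highest point the vertical velocity is zero, so v_y² = 2 g h_max.
h_max = (12.88)² / (2 × 9.8) = 165.9 / 19.60 = 8.46 m.

8.46 m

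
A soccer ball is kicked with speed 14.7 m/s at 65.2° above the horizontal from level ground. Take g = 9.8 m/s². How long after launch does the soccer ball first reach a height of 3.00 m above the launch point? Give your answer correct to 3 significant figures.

0.247 s

v_y0 = 14.7 sin 65.2° = 13.34 m/s.
Set y = v_y0 t − ½ g t² = 3.00: 4.900 t² − 13.34 t + 3.00 = 0.
t = [13.34 ± √(178.0 − 58.80)] / 9.8 = (13.34 ± 10.92) / 9.8, giving t = 0.247 s or t = 2.48 s.
The soccer ball is on the way up at the first time, so t = 0.247 s.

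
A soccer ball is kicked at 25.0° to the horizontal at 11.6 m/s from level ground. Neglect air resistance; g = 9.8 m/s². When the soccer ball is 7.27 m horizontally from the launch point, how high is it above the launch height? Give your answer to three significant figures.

v_x = 11.6 cos 25.0° = 10.51 m/s, v_y0 = 11.6 sin 25.0° = 4.902 m/s.
Time to reach x = 7.27 m: t = x / v_x = 7.27 / 10.51 = 0.6917 s.
y = v_y0 t − ½ g t² = 4.902×0.6917 − 4.900×0.6917² = 1.05 m.

1.05 m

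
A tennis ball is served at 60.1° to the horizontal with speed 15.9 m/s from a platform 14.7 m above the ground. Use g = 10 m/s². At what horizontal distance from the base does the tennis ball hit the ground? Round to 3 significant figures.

28.4 m

Components: v_x = 15.9 cos 60.1° = 7.926 m/s, v_y = 15.9 sin 60.1° = 13.78 m/s.
Vertical: 0 = 14.7 + 13.78 t − ½(10) t² ⇒ 5.000 t² − 13.78 t − 14.7 = 0.
t = [13.78 + √(189.9 + 294.0)] / 10.00 = 3.578 s.
Horizontal: R = v_x · t = 7.926 × 3.578 = 28.4 m.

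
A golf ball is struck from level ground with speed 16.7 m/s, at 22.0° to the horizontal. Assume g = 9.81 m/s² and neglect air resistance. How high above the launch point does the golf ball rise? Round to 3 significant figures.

1.99 m

Vertical component of launch velocity: v_y = 16.7 sin 22.0° = 6.256 m/s.
At the highest point the vertical velocity is zero, so v_y² = 2 g h_max.
h_max = (6.256)² / (2 × 9.81) = 39.14 / 19.62 = 1.99 m.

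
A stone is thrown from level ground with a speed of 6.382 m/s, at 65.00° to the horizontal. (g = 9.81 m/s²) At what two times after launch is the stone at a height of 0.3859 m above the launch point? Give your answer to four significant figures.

0.07099 s and 1.108 s

v_y0 = 6.382 sin 65.00° = 5.7841 m/s.
Set y = v_y0 t − ½ g t² = 0.3859: 4.905 t² − 5.7841 t + 0.3859 = 0.
t = [5.7841 ± √(33.456 − 7.5714)] / 9.81 = (5.7841 ± 5.0877) / 9.81, giving t = 0.07099 s or t = 1.108 s.
So the stone is at 0.3859 m at t = 0.07099 s (rising) and t = 1.108 s (falling).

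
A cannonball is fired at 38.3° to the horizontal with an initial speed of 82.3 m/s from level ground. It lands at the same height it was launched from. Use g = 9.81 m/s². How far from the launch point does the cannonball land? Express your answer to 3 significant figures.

Components: v_x = 82.3 cos 38.3° = 64.59 m/s, v_y = 82.3 sin 38.3° = 51.01 m/s.
Time of flight (same landing height): t = 2 v_y / g = 2 × 51.01 / 9.81 = 10.40 s.
Range: R = v_x · t = 64.59 × 10.40 = 672 m.

672 m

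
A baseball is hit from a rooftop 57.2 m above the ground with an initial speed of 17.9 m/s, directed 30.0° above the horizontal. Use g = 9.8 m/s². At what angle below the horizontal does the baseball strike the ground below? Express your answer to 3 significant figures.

v_x = 17.9 cos 30.0° = 15.50 m/s.
At impact |v_y| = √(v_y0² + 2 g h) = √(8.950² + 2×9.8×57.2) = 34.66 m/s.
Angle below horizontal = arctan(|v_y| / v_x) = arctan(34.66 / 15.50) = 65.9°.

65.9°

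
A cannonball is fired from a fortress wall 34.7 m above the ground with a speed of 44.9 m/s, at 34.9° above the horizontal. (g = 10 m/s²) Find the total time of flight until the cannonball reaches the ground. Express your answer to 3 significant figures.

Vertical component: v_y = 44.9 sin 34.9° = 25.69 m/s.
Taking up as positive with launch at y = 34.7 m, landing at y = 0: 0 = 34.7 + 25.69 t − ½(10) t².
Solving 5.000 t² − 25.69 t − 34.7 = 0 gives t = [25.69 + √(25.69² + 4·5.000·34.7)] / 10.00 = 6.25 s.

6.25 s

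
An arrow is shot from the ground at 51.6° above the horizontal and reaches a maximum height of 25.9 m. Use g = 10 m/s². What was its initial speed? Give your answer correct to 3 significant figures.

29.0 m/s

At maximum height v_y = 0, so (v₀ sin θ)² = 2 g H.
v₀ sin 51.6° = √(2 × 10 × 25.9) = 22.76 m/s.
v₀ = 22.76 / sin 51.6° = 22.76 / 0.7837 = 29.0 m/s.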